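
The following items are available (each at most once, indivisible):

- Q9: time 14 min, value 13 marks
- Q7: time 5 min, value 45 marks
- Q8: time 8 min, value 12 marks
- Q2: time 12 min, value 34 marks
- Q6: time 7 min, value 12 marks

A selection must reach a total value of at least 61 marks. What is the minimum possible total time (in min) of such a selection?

17

Subsets with value ≥ 61, sorted by total time:
- Q7+Q2: time 17, value 79
- Q7+Q8+Q6: time 20, value 69
Minimum time: 17 min.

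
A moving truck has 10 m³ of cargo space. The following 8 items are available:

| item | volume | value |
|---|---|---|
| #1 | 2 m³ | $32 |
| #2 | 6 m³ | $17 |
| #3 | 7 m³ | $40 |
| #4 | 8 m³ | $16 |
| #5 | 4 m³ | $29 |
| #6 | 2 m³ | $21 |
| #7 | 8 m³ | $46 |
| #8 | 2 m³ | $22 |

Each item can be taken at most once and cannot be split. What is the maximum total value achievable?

Check high-value combinations within 10 m³:
- #1+#5+#6+#8: volume 2+4+2+2=10, value 32+29+21+22=104
- #1+#5+#8: volume 2+4+2=8, value 32+29+22=83
- #1+#5+#6: volume 2+4+2=8, value 32+29+21=82
Best: $104.

$104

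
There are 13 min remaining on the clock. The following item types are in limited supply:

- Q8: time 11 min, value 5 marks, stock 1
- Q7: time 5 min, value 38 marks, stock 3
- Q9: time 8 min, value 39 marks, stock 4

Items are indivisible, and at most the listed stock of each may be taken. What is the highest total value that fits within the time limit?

77 marks

Best selections within time 13 and stock limits:
- 1×Q7 + 1×Q9: time 13, value 77
- 2×Q7: time 10, value 76
- 1×Q9: time 8, value 39
- 1×Q7: time 5, value 38
Best: 77 marks.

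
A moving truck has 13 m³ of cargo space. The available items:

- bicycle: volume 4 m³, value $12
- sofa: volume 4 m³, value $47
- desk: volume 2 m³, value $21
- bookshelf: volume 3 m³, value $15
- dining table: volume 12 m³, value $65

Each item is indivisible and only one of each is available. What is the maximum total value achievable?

Check high-value combinations within 13 m³:
- bicycle+sofa+desk+bookshelf: volume 4+4+2+3=13, value 12+47+21+15=95
- sofa+desk+bookshelf: volume 4+2+3=9, value 47+21+15=83
- bicycle+sofa+desk: volume 4+4+2=10, value 12+47+21=80
- bicycle+sofa+bookshelf: volume 4+4+3=11, value 12+47+15=74
Best: $95.

$95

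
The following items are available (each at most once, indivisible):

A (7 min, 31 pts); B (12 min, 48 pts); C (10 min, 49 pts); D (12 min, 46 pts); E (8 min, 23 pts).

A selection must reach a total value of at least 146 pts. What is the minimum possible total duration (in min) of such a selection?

Subsets with value ≥ 146, sorted by total duration:
- A+B+C+E: duration 37, value 151
- A+C+D+E: duration 37, value 149
- A+B+D+E: duration 39, value 148
- A+B+C+D: duration 41, value 174
Minimum duration: 37 min.

37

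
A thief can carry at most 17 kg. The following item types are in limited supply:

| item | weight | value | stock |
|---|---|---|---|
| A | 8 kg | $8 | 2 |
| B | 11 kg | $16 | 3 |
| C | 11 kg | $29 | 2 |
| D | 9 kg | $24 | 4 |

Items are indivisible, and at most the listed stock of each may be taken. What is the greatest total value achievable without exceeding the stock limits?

Best selections within weight 17 and stock limits:
- 1×A + 1×D: weight 17, value 32
- 1×C: weight 11, value 29
- 1×D: weight 9, value 24
Best: $32.

$32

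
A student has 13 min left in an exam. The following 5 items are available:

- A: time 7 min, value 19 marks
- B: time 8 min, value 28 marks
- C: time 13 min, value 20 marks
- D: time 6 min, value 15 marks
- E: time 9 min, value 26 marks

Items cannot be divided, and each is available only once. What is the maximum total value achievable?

34 marks

Check high-value combinations within 13 min:
- A+D: time 7+6=13, value 19+15=34
- B: time 8, value 28
- E: time 9, value 26
- C: time 13, value 20
Best: 34 marks.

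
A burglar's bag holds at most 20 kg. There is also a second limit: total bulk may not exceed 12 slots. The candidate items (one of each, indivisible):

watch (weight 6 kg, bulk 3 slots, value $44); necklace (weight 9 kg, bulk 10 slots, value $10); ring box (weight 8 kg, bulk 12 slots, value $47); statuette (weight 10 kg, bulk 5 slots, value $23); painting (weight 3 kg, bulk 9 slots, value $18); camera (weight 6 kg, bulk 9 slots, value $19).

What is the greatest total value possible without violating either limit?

$67

Feasible sets respecting both limits:
- watch+statuette: weight 16, bulk 8, value 67
- watch+camera: weight 12, bulk 12, value 63
- watch+painting: weight 9, bulk 12, value 62
Best: $67.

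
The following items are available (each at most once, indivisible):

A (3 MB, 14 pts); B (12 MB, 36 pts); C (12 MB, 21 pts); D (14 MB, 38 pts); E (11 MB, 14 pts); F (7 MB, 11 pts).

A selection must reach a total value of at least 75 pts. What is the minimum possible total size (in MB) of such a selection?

29

Subsets with value ≥ 75, sorted by total size:
- A+B+D: size 29, value 88
- B+D+F: size 33, value 85
- A+B+E+F: size 33, value 75
Minimum size: 29 MB.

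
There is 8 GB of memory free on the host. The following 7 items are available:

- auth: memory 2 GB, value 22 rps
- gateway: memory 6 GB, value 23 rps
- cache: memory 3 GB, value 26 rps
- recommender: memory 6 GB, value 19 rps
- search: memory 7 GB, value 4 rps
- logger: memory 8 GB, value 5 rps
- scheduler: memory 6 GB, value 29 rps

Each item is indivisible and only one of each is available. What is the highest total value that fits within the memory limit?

Check high-value combinations within 8 GB:
- auth+scheduler: memory 2+6=8, value 22+29=51
- auth+cache: memory 2+3=5, value 22+26=48
- auth+gateway: memory 2+6=8, value 22+23=45
- auth+recommender: memory 2+6=8, value 22+19=41
Best: 51 rps.

51 rps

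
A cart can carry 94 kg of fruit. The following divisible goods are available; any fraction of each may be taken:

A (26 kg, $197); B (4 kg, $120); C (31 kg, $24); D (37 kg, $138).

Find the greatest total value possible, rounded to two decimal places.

475.90

Take in order of value per unit:
- B (120/4 per unit): all 4 → value 120, running total 120.00
- A (197/26 per unit): all 26 → value 197, running total 317.00
- D (138/37 per unit): all 37 → value 138, running total 455.00
- C (24/31 per unit): 27 of 31 → value 27×24/31 = 20.9032, running total 475.90
Total 475.90.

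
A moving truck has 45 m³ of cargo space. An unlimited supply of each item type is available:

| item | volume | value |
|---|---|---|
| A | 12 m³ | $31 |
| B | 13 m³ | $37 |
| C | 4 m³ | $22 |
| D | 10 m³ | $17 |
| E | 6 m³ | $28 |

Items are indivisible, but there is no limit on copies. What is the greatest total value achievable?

$242

Best value-per-unit is C at 22/4, and filling with it alone uses volume 11×4=44. No mix of the others beats 11×22 = 242.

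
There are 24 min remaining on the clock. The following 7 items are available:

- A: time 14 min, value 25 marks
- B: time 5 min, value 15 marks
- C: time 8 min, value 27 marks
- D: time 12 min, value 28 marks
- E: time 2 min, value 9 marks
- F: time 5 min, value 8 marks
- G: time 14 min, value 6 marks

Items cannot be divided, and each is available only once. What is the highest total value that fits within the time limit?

Check high-value combinations within 24 min:
- C+D+E: time 8+12+2=22, value 27+28+9=64
- A+C+E: time 14+8+2=24, value 25+27+9=61
- B+D+E+F: time 5+12+2+5=24, value 15+28+9+8=60
- B+C+E+F: time 5+8+2+5=20, value 15+27+9+8=59
Best: 64 marks.

64 marks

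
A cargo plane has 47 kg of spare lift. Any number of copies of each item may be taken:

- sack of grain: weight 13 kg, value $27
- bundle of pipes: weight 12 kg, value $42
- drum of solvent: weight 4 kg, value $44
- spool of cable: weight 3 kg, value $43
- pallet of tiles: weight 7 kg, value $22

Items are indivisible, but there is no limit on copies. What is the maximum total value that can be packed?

Best value-per-unit is spool of cable at 43/3; filling with it alone gives 15×43 = 645.
Optimal mix: 2×drum of solvent + 13×spool of cable → weight 47, value 647.

$647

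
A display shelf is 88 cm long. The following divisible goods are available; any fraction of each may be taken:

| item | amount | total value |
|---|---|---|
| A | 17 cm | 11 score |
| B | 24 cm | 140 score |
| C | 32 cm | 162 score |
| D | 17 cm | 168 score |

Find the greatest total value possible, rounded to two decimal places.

479.71

Take in order of value per unit:
- D (168/17 per unit): all 17 → value 168, running total 168.00
- B (140/24 per unit): all 24 → value 140, running total 308.00
- C (162/32 per unit): all 32 → value 162, running total 470.00
- A (11/17 per unit): 15 of 17 → value 15×11/17 = 9.7059, running total 479.71
Total 479.71.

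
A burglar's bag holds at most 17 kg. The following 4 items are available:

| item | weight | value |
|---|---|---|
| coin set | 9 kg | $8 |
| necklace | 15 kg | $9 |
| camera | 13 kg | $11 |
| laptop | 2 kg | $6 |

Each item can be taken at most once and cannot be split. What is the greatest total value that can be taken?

$17

Check high-value combinations within 17 kg:
- camera+laptop: weight 13+2=15, value 11+6=17
- necklace+laptop: weight 15+2=17, value 9+6=15
- coin set+laptop: weight 9+2=11, value 8+6=14
- camera: weight 13, value 11
- necklace: weight 15, value 9
Best: $17.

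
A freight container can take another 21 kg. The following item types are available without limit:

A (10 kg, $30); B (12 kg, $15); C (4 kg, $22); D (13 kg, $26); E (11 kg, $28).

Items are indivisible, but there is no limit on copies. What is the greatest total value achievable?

$110

Best value-per-unit is C at 22/4, and filling with it alone uses weight 5×4=20. No mix of the others beats 5×22 = 110.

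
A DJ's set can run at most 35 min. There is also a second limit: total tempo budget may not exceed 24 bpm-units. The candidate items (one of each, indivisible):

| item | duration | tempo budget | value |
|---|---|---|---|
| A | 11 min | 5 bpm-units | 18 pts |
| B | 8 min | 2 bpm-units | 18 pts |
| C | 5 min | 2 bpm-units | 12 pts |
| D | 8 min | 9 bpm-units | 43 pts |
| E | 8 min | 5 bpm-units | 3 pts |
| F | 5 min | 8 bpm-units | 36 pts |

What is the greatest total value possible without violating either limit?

115 pts

Feasible sets respecting both limits:
- A+B+D+F: duration 32, tempo budget 24, value 115
- A+C+D+F: duration 29, tempo budget 24, value 109
- B+C+D+F: duration 26, tempo budget 21, value 109
- B+D+E+F: duration 29, tempo budget 24, value 100
Best: 115 pts.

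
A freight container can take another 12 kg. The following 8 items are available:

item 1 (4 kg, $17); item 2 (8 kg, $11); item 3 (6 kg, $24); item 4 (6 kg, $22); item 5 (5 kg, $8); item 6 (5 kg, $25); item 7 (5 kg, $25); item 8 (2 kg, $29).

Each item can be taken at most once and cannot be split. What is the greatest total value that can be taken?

Check high-value combinations within 12 kg:
- item 6+item 7+item 8: weight 5+5+2=12, value 25+25+29=79
- item 1+item 6+item 8: weight 4+5+2=11, value 17+25+29=71
- item 1+item 7+item 8: weight 4+5+2=11, value 17+25+29=71
- item 1+item 3+item 8: weight 4+6+2=12, value 17+24+29=70
- item 1+item 4+item 8: weight 4+6+2=12, value 17+22+29=68
Best: $79.

$79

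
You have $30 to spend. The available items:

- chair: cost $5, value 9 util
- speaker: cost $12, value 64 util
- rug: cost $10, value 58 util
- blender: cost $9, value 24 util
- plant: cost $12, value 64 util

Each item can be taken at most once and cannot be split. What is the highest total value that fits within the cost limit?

137 util

Check high-value combinations within $30:
- chair+speaker+plant: cost 5+12+12=29, value 9+64+64=137
- chair+speaker+rug: cost 5+12+10=27, value 9+64+58=131
- chair+rug+plant: cost 5+10+12=27, value 9+58+64=131
Best: 137 util.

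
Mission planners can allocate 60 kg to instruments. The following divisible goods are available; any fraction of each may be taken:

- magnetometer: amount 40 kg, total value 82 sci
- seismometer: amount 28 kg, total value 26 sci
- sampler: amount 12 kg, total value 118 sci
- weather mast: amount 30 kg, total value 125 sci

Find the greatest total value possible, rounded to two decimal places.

279.90

Take in order of value per unit:
- sampler (118/12 per unit): all 12 → value 118, running total 118.00
- weather mast (125/30 per unit): all 30 → value 125, running total 243.00
- magnetometer (82/40 per unit): 18 of 40 → value 18×82/40 = 36.9000, running total 279.90
Total 279.90.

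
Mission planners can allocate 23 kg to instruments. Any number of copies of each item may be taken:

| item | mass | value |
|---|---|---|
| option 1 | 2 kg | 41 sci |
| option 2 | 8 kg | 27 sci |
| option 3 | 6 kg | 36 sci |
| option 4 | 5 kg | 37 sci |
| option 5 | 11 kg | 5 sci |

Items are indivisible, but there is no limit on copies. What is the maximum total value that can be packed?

451 sci

Best value-per-unit is option 1 at 41/2, and filling with it alone uses mass 11×2=22. No mix of the others beats 11×41 = 451.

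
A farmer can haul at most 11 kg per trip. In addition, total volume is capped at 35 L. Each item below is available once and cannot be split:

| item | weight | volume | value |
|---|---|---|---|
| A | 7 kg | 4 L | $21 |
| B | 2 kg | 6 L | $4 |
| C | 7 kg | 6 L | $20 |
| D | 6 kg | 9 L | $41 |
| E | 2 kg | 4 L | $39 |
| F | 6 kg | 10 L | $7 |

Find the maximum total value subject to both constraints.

Feasible sets respecting both limits:
- B+D+E: weight 10, volume 19, value 84
- D+E: weight 8, volume 13, value 80
- A+B+E: weight 11, volume 14, value 64
Best: $84.

$84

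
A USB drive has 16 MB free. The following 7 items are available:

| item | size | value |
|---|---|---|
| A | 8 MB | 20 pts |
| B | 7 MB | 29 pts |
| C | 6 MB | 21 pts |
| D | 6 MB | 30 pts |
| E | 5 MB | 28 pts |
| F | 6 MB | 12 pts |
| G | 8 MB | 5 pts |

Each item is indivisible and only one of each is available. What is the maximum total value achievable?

59 pts

Check high-value combinations within 16 MB:
- B+D: size 7+6=13, value 29+30=59
- D+E: size 6+5=11, value 30+28=58
- B+E: size 7+5=12, value 29+28=57
- C+D: size 6+6=12, value 21+30=51
Best: 59 pts.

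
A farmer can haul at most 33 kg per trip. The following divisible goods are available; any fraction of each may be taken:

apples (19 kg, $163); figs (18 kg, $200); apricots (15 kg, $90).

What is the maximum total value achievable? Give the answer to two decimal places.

328.68

Take in order of value per unit:
- figs (200/18 per unit): all 18 → value 200, running total 200.00
- apples (163/19 per unit): 15 of 19 → value 15×163/19 = 128.6842, running total 328.68
Total 328.68.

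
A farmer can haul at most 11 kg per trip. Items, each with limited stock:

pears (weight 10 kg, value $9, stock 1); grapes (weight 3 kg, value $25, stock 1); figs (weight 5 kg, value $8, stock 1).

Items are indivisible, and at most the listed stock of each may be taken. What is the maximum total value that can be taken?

Best selections within weight 11 and stock limits:
- 1×grapes + 1×figs: weight 8, value 33
- 1×grapes: weight 3, value 25
Best: $33.

$33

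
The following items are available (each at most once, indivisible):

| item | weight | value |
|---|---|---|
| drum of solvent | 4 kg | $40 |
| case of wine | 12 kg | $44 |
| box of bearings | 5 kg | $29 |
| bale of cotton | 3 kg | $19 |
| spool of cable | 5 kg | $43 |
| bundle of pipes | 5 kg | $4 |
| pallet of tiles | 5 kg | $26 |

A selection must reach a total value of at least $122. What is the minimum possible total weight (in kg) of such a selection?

Subsets with value ≥ 122, sorted by total weight:
- drum of solvent+box of bearings+bale of cotton+spool of cable: weight 17, value 131
- drum of solvent+bale of cotton+spool of cable+pallet of tiles: weight 17, value 128
- drum of solvent+box of bearings+spool of cable+pallet of tiles: weight 19, value 138
Minimum weight: 17 kg.

17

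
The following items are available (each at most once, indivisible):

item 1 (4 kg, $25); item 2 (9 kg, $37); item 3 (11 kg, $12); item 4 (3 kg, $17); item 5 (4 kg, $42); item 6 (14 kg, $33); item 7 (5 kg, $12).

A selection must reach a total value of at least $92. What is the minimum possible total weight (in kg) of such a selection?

16

Subsets with value ≥ 92, sorted by total weight:
- item 2+item 4+item 5: weight 16, value 96
- item 1+item 4+item 5+item 7: weight 16, value 96
- item 1+item 2+item 5: weight 17, value 104
- item 1+item 2+item 4+item 5: weight 20, value 121
Minimum weight: 16 kg.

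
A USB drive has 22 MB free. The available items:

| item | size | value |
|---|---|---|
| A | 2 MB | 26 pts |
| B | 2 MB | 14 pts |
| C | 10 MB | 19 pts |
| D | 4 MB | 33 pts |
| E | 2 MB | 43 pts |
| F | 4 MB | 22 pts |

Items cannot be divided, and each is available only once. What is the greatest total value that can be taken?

143 pts

Check high-value combinations within 22 MB:
- A+C+D+E+F: size 2+10+4+2+4=22, value 26+19+33+43+22=143
- A+B+D+E+F: size 2+2+4+2+4=14, value 26+14+33+43+22=138
- A+B+C+D+E: size 2+2+10+4+2=20, value 26+14+19+33+43=135
Best: 143 pts.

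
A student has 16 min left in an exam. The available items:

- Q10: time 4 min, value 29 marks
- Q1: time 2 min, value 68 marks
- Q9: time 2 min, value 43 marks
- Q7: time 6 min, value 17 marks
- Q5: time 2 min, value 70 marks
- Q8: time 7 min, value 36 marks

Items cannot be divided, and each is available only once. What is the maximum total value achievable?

227 marks

Check high-value combinations within 16 min:
- Q10+Q1+Q9+Q7+Q5: time 4+2+2+6+2=16, value 29+68+43+17+70=227
- Q1+Q9+Q5+Q8: time 2+2+2+7=13, value 68+43+70+36=217
- Q10+Q1+Q9+Q5: time 4+2+2+2=10, value 29+68+43+70=210
- Q10+Q1+Q5+Q8: time 4+2+2+7=15, value 29+68+70+36=203
- Q1+Q9+Q7+Q5: time 2+2+6+2=12, value 68+43+17+70=198
Best: 227 marks.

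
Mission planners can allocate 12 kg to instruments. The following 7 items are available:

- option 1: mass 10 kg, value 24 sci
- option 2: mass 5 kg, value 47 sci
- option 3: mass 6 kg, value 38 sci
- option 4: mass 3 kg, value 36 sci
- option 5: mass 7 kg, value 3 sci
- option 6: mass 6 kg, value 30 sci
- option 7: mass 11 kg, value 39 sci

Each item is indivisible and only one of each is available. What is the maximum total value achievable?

85 sci

Check high-value combinations within 12 kg:
- option 2+option 3: mass 5+6=11, value 47+38=85
- option 2+option 4: mass 5+3=8, value 47+36=83
- option 2+option 6: mass 5+6=11, value 47+30=77
- option 3+option 4: mass 6+3=9, value 38+36=74
Best: 85 sci.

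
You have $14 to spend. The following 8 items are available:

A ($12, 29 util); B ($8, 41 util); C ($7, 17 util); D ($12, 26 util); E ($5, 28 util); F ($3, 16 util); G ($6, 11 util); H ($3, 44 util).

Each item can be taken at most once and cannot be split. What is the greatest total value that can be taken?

Check high-value combinations within $14:
- B+F+H: cost 8+3+3=14, value 41+16+44=101
- E+F+H: cost 5+3+3=11, value 28+16+44=88
- B+H: cost 8+3=11, value 41+44=85
- E+G+H: cost 5+6+3=14, value 28+11+44=83
Best: 101 util.

101 util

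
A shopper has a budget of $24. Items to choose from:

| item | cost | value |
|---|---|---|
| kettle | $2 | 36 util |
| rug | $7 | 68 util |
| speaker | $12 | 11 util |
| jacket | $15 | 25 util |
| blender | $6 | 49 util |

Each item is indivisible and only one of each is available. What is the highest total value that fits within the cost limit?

153 util

This is a 0/1 knapsack; check combinations near the capacity.
- kettle+rug+blender: cost 2+7+6=15, value 36+68+49=153
- kettle+rug+jacket: cost 2+7+15=24, value 36+68+25=129
- rug+blender: cost 7+6=13, value 68+49=117
- kettle+rug+speaker: cost 2+7+12=21, value 36+68+11=115
Best: 153 util.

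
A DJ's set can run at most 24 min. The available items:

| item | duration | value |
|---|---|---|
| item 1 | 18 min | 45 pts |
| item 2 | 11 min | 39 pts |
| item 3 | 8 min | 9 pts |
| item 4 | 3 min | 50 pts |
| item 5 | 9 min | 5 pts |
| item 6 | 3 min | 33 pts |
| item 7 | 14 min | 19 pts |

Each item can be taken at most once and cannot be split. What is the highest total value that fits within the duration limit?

128 pts

Check high-value combinations within 24 min:
- item 1+item 4+item 6: duration 18+3+3=24, value 45+50+33=128
- item 2+item 4+item 6: duration 11+3+3=17, value 39+50+33=122
- item 4+item 6+item 7: duration 3+3+14=20, value 50+33+19=102
Best: 128 pts.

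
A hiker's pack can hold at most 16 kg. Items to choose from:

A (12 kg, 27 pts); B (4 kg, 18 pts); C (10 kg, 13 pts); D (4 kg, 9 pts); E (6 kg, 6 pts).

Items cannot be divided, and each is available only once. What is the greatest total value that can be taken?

Check high-value combinations within 16 kg:
- A+B: weight 12+4=16, value 27+18=45
- A+D: weight 12+4=16, value 27+9=36
- B+D+E: weight 4+4+6=14, value 18+9+6=33
- B+C: weight 4+10=14, value 18+13=31
Best: 45 pts.

45 pts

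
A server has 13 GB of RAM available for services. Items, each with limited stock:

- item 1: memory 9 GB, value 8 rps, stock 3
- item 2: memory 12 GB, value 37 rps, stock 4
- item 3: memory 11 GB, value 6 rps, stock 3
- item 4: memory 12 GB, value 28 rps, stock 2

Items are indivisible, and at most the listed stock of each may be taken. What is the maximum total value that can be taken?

Top feasible selections:
- 1×item 2: memory 12, value 37
- 1×item 4: memory 12, value 28
Best: 37 rps.

37 rps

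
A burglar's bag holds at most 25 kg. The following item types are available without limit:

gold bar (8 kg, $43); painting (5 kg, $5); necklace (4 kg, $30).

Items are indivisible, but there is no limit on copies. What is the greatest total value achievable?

$180

Best value-per-unit is necklace at 30/4, and filling with it alone uses weight 6×4=24. No mix of the others beats 6×30 = 180.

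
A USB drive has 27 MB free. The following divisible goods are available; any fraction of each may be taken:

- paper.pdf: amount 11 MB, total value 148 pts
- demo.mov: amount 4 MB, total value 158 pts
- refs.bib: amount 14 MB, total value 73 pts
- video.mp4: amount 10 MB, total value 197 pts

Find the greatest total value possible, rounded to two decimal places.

513.43

Take in order of value per unit:
- demo.mov (158/4 per unit): all 4 → value 158, running total 158.00
- video.mp4 (197/10 per unit): all 10 → value 197, running total 355.00
- paper.pdf (148/11 per unit): all 11 → value 148, running total 503.00
- refs.bib (73/14 per unit): 2 of 14 → value 2×73/14 = 10.4286, running total 513.43
Total 513.43.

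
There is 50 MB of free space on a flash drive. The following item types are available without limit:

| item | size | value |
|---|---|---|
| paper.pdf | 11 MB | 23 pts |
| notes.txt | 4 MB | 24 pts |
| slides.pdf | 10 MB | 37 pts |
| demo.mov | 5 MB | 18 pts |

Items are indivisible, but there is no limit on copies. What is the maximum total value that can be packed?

Best value-per-unit is notes.txt at 24/4, and filling with it alone uses size 12×4=48. No mix of the others beats 12×24 = 288.

288 pts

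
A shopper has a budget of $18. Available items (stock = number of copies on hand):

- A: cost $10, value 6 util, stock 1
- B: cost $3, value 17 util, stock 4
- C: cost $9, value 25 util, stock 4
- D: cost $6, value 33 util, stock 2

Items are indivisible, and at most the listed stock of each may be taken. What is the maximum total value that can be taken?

101 util

Best selections within cost 18 and stock limits:
- 4×B + 1×D: cost 18, value 101
- 2×B + 2×D: cost 18, value 100
- 3×B + 1×D: cost 15, value 84
- 1×B + 2×D: cost 15, value 83
Best: 101 util.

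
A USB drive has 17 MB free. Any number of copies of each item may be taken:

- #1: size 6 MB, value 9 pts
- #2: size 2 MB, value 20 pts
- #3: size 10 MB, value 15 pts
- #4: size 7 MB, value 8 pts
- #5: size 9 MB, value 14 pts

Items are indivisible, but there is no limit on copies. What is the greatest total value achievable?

160 pts

Best value-per-unit is #2 at 20/2, and filling with it alone uses size 8×2=16. No mix of the others beats 8×20 = 160.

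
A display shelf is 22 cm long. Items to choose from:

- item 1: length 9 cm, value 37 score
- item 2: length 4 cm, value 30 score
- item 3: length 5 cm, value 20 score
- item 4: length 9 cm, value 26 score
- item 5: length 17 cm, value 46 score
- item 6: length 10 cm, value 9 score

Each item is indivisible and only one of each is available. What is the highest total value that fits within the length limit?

This is a 0/1 knapsack; check combinations near the capacity.
- item 1+item 2+item 4: length 9+4+9=22, value 37+30+26=93
- item 1+item 2+item 3: length 9+4+5=18, value 37+30+20=87
- item 2+item 3+item 4: length 4+5+9=18, value 30+20+26=76
- item 2+item 5: length 4+17=21, value 30+46=76
Best: 93 score.

93 score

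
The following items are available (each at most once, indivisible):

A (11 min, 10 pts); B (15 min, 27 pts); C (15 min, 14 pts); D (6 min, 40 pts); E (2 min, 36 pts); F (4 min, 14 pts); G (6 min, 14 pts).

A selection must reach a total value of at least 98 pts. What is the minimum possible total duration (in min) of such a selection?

Subsets with value ≥ 98, sorted by total duration:
- D+E+F+G: duration 18, value 104
- B+D+E: duration 23, value 103
Minimum duration: 18 min.

18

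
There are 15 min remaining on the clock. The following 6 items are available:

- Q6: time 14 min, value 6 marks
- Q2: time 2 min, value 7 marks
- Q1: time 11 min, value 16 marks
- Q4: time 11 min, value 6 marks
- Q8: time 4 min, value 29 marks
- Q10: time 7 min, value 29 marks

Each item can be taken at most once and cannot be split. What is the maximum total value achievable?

65 marks

This is a 0/1 knapsack; check combinations near the capacity.
- Q2+Q8+Q10: time 2+4+7=13, value 7+29+29=65
- Q8+Q10: time 4+7=11, value 29+29=58
- Q1+Q8: time 11+4=15, value 16+29=45
- Q2+Q8: time 2+4=6, value 7+29=36
Best: 65 marks.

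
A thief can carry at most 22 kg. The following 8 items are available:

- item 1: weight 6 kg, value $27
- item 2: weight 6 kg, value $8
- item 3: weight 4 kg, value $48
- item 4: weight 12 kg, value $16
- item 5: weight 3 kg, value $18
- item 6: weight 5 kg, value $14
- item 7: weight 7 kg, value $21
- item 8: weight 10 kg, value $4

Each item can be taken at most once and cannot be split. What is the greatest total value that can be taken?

This is a 0/1 knapsack; check combinations near the capacity.
- item 1+item 3+item 5+item 7: weight 6+4+3+7=20, value 27+48+18+21=114
- item 1+item 3+item 6+item 7: weight 6+4+5+7=22, value 27+48+14+21=110
- item 1+item 3+item 5+item 6: weight 6+4+3+5=18, value 27+48+18+14=107
Best: $114.

$114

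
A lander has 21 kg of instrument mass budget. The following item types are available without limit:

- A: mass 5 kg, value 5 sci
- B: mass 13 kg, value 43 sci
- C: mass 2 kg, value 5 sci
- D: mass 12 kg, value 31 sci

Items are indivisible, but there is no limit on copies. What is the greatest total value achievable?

Best value-per-unit is B at 43/13; filling with it alone gives 1×43 = 43.
Optimal mix: 1×B + 4×C → mass 21, value 63.

63 sci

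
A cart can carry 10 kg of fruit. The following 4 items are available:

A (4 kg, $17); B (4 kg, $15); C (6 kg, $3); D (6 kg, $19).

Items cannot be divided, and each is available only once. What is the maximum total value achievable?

Check high-value combinations within 10 kg:
- A+D: weight 4+6=10, value 17+19=36
- B+D: weight 4+6=10, value 15+19=34
- A+B: weight 4+4=8, value 17+15=32
- A+C: weight 4+6=10, value 17+3=20
- D: weight 6, value 19
Best: $36.

$36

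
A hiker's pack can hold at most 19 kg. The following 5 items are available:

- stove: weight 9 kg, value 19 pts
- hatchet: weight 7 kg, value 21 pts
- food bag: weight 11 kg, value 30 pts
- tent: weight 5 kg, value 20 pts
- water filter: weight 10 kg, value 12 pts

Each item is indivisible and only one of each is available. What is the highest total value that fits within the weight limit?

This is a 0/1 knapsack; check combinations near the capacity.
- hatchet+food bag: weight 7+11=18, value 21+30=51
- food bag+tent: weight 11+5=16, value 30+20=50
- hatchet+tent: weight 7+5=12, value 21+20=41
- stove+hatchet: weight 9+7=16, value 19+21=40
Best: 51 pts.

51 pts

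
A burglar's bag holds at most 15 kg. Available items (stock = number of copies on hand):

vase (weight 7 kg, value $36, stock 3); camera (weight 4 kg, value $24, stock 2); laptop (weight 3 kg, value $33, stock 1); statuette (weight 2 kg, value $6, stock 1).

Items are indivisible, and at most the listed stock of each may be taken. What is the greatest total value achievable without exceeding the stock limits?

Best selections within weight 15 and stock limits:
- 1×vase + 1×camera + 1×laptop: weight 14, value 93
- 2×camera + 1×laptop + 1×statuette: weight 13, value 87
- 1×vase + 2×camera: weight 15, value 84
- 2×camera + 1×laptop: weight 11, value 81
Best: $93.

$93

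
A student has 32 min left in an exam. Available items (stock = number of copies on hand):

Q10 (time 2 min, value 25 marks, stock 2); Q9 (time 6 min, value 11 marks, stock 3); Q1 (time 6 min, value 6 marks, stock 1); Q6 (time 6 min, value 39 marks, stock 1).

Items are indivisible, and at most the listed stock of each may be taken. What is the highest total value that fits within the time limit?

122 marks

Top feasible selections:
- 2×Q10 + 3×Q9 + 1×Q6: time 28, value 122
- 2×Q10 + 2×Q9 + 1×Q1 + 1×Q6: time 28, value 117
- 2×Q10 + 2×Q9 + 1×Q6: time 22, value 111
- 2×Q10 + 1×Q9 + 1×Q1 + 1×Q6: time 22, value 106
Best: 122 marks.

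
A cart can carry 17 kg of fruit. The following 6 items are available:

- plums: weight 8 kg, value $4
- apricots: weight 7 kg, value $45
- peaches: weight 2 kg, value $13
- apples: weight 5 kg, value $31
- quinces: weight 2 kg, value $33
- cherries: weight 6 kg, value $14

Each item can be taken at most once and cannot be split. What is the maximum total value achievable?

$122

Check high-value combinations within 17 kg:
- apricots+peaches+apples+quinces: weight 7+2+5+2=16, value 45+13+31+33=122
- apricots+apples+quinces: weight 7+5+2=14, value 45+31+33=109
- apricots+peaches+quinces+cherries: weight 7+2+2+6=17, value 45+13+33+14=105
- apricots+quinces+cherries: weight 7+2+6=15, value 45+33+14=92
Best: $122.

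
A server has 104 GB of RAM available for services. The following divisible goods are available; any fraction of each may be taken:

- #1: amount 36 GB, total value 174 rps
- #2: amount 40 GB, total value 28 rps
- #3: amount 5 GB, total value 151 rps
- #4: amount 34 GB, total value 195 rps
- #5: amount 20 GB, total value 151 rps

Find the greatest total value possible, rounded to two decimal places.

Take in order of value per unit:
- #3 (151/5 per unit): all 5 → value 151, running total 151.00
- #5 (151/20 per unit): all 20 → value 151, running total 302.00
- #4 (195/34 per unit): all 34 → value 195, running total 497.00
- #1 (174/36 per unit): all 36 → value 174, running total 671.00
- #2 (28/40 per unit): 9 of 40 → value 9×28/40 = 6.3000, running total 677.30
Total 677.30.

677.30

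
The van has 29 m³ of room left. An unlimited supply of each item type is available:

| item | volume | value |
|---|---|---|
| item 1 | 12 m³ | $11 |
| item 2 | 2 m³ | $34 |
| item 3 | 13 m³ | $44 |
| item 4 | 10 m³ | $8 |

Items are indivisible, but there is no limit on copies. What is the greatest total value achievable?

Best value-per-unit is item 2 at 34/2, and filling with it alone uses volume 14×2=28. No mix of the others beats 14×34 = 476.

$476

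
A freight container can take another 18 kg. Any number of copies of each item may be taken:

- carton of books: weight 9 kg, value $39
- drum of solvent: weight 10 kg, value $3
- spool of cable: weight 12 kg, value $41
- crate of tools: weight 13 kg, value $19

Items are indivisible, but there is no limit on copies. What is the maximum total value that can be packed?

$78

Best value-per-unit is carton of books at 39/9, and filling with it alone uses weight 2×9=18. No mix of the others beats 2×39 = 78.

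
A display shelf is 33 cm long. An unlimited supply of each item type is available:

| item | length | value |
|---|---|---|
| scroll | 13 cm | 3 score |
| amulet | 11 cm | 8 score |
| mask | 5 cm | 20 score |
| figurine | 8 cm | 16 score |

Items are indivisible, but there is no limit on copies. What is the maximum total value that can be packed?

120 score

Best value-per-unit is mask at 20/5, and filling with it alone uses length 6×5=30. No mix of the others beats 6×20 = 120.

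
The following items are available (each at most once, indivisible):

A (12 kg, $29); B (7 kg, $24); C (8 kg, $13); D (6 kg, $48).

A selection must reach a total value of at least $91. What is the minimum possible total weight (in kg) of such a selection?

25

Subsets with value ≥ 91, sorted by total weight:
- A+B+D: weight 25, value 101
- A+B+C+D: weight 33, value 114
Minimum weight: 25 kg.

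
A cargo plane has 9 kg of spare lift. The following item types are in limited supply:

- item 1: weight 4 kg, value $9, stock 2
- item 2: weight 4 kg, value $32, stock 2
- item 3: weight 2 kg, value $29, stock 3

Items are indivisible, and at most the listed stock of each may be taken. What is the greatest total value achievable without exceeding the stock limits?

$90

Top feasible selections:
- 1×item 2 + 2×item 3: weight 8, value 90
- 3×item 3: weight 6, value 87
- 1×item 1 + 2×item 3: weight 8, value 67
- 2×item 2: weight 8, value 64
Best: $90.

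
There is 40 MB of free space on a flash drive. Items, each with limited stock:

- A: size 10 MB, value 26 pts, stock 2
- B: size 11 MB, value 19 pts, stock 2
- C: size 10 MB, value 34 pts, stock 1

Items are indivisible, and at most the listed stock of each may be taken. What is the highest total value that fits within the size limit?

86 pts

Top feasible selections:
- 2×A + 1×C: size 30, value 86
- 1×A + 1×B + 1×C: size 31, value 79
Best: 86 pts.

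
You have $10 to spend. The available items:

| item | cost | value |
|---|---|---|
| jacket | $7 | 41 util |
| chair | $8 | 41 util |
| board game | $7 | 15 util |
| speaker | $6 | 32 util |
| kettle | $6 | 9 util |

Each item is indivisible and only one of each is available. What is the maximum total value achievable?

41 util

Check high-value combinations within $10:
- jacket: cost 7, value 41
- chair: cost 8, value 41
- speaker: cost 6, value 32
- board game: cost 7, value 15
- kettle: cost 6, value 9
Best: 41 util.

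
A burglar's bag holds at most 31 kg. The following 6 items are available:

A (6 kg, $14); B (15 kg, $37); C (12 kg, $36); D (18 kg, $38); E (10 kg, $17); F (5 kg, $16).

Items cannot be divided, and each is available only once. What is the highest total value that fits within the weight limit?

$74

Check high-value combinations within 31 kg:
- C+D: weight 12+18=30, value 36+38=74
- B+C: weight 15+12=27, value 37+36=73
- B+E+F: weight 15+10+5=30, value 37+17+16=70
Best: $74.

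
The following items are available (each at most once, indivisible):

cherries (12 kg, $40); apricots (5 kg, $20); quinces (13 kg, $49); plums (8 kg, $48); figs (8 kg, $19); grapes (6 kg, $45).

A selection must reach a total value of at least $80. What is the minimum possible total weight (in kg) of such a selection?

Subsets with value ≥ 80, sorted by total weight:
- plums+grapes: weight 14, value 93
- cherries+grapes: weight 18, value 85
- apricots+plums+grapes: weight 19, value 113
Minimum weight: 14 kg.

14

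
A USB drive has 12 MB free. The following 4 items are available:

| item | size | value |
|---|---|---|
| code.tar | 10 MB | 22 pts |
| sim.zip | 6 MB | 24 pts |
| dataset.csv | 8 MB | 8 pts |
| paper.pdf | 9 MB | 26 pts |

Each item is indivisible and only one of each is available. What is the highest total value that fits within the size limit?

26 pts

This is a 0/1 knapsack; check combinations near the capacity.
- paper.pdf: size 9, value 26
- sim.zip: size 6, value 24
- code.tar: size 10, value 22
- dataset.csv: size 8, value 8
Best: 26 pts.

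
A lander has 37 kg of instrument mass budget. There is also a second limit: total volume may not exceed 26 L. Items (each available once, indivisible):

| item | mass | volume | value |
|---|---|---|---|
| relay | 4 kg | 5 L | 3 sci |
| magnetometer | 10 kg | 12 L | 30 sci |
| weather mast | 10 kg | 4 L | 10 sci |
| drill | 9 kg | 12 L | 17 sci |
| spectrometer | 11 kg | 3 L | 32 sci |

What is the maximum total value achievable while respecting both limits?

Feasible sets respecting both limits:
- relay+magnetometer+weather mast+spectrometer: mass 35, volume 24, value 75
- magnetometer+weather mast+spectrometer: mass 31, volume 19, value 72
- relay+magnetometer+spectrometer: mass 25, volume 20, value 65
Best: 75 sci.

75 sci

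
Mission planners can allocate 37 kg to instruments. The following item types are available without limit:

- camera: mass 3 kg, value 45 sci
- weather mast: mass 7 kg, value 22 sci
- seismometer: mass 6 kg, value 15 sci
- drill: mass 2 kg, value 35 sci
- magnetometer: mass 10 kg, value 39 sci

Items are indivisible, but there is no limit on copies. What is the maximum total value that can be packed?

Best value-per-unit is drill at 35/2; filling with it alone gives 18×35 = 630.
Optimal mix: 1×camera + 17×drill → mass 37, value 640.

640 sci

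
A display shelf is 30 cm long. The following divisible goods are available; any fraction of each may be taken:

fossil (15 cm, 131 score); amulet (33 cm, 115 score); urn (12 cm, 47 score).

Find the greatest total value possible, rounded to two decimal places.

Take in order of value per unit:
- fossil (131/15 per unit): all 15 → value 131, running total 131.00
- urn (47/12 per unit): all 12 → value 47, running total 178.00
- amulet (115/33 per unit): 3 of 33 → value 3×115/33 = 10.4545, running total 188.45
Total 188.45.

188.45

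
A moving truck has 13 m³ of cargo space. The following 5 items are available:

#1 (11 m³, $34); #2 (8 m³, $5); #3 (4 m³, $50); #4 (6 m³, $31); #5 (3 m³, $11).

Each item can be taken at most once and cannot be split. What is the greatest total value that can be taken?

Check high-value combinations within 13 m³:
- #3+#4+#5: volume 4+6+3=13, value 50+31+11=92
- #3+#4: volume 4+6=10, value 50+31=81
- #3+#5: volume 4+3=7, value 50+11=61
- #2+#3: volume 8+4=12, value 5+50=55
Best: $92.

$92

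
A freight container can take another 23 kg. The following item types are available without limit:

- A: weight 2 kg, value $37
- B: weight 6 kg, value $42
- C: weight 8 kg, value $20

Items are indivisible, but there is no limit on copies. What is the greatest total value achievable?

Best value-per-unit is A at 37/2, and filling with it alone uses weight 11×2=22. No mix of the others beats 11×37 = 407.

$407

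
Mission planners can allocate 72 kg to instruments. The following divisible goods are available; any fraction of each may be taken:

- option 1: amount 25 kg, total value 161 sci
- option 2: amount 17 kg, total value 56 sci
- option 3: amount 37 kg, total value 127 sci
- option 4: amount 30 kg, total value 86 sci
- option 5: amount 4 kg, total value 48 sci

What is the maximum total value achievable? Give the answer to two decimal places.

Take in order of value per unit:
- option 5 (48/4 per unit): all 4 → value 48, running total 48.00
- option 1 (161/25 per unit): all 25 → value 161, running total 209.00
- option 3 (127/37 per unit): all 37 → value 127, running total 336.00
- option 2 (56/17 per unit): 6 of 17 → value 6×56/17 = 19.7647, running total 355.76
Total 355.76.

355.76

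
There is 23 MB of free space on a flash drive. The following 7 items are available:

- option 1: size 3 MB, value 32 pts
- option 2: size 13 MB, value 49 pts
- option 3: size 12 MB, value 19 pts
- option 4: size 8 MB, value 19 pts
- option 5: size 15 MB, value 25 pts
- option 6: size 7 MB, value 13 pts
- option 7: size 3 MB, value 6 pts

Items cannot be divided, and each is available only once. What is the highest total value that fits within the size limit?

94 pts

Check high-value combinations within 23 MB:
- option 1+option 2+option 6: size 3+13+7=23, value 32+49+13=94
- option 1+option 2+option 7: size 3+13+3=19, value 32+49+6=87
- option 1+option 2: size 3+13=16, value 32+49=81
- option 1+option 4+option 6+option 7: size 3+8+7+3=21, value 32+19+13+6=70
- option 1+option 3+option 4: size 3+12+8=23, value 32+19+19=70
Best: 94 pts.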